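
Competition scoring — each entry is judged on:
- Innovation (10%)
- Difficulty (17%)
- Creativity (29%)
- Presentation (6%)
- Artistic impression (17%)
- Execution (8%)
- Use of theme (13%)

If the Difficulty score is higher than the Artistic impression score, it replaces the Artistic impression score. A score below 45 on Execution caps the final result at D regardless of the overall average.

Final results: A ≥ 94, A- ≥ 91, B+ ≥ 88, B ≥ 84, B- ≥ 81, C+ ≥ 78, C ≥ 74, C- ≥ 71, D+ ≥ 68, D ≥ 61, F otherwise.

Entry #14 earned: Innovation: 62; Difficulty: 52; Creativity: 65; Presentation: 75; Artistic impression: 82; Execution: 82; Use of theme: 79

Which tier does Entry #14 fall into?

D+

Difficulty (52) ≤ Artistic impression (82), so Artistic impression stays at 82.
Execution score 82 ≥ 45: minimum met.
Weighted total:
  Innovation 62 × 0.1 = 6.2
  Difficulty 52 × 0.17 = 8.84
  Creativity 65 × 0.29 = 18.85
  Presentation 75 × 0.06 = 4.5
  Artistic impression 82 × 0.17 = 13.94
  Execution 82 × 0.08 = 6.56
  Use of theme 79 × 0.13 = 10.27
Sum = 69.16
69.16 is ≥ 68 and < 71 → D+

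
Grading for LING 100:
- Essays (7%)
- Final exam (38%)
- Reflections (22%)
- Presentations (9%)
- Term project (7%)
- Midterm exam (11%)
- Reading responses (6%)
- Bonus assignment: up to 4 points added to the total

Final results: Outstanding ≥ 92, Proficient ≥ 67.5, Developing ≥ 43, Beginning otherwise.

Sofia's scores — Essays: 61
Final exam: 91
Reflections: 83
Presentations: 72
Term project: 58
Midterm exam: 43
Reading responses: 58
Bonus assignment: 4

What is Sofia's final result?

Proficient

Weighted total:
  Essays 61 × 0.07 = 4.27
  Final exam 91 × 0.38 = 34.58
  Reflections 83 × 0.22 = 18.26
  Presentations 72 × 0.09 = 6.48
  Term project 58 × 0.07 = 4.06
  Midterm exam 43 × 0.11 = 4.73
  Reading responses 58 × 0.06 = 3.48
Sum = 75.86
Bonus assignment: 75.86 + 4 = 79.86
79.86 is ≥ 67.5 and < 92 → Proficient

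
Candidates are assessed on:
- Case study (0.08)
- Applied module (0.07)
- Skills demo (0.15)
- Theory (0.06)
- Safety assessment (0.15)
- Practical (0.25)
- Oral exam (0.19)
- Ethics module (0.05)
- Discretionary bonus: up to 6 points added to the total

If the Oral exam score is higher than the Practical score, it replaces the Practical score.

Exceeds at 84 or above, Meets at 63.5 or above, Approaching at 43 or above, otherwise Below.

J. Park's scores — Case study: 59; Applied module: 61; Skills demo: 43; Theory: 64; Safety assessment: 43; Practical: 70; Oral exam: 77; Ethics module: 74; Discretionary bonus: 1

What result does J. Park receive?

Meets

Oral exam (77) > Practical (70), so Practical counts as 77.
Weighted total:
  Case study 59 × 0.08 = 4.72
  Applied module 61 × 0.07 = 4.27
  Skills demo 43 × 0.15 = 6.45
  Theory 64 × 0.06 = 3.84
  Safety assessment 43 × 0.15 = 6.45
  Practical 77 × 0.25 = 19.25
  Oral exam 77 × 0.19 = 14.63
  Ethics module 74 × 0.05 = 3.7
Sum = 63.31
Discretionary bonus: 63.31 + 1 = 64.31
64.31 is ≥ 63.5 and < 84 → Meets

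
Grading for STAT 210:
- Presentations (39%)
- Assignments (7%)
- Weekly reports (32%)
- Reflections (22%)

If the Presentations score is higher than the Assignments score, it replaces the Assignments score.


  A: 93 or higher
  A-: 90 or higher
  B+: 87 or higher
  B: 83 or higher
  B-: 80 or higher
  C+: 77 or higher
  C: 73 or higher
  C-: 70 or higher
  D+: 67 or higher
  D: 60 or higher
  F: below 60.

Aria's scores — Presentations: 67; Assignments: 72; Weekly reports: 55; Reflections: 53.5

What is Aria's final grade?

Presentations (67) ≤ Assignments (72), so Assignments stays at 72.
Weighted total:
  Presentations 67 × 0.39 = 26.13
  Assignments 72 × 0.07 = 5.04
  Weekly reports 55 × 0.32 = 17.6
  Reflections 53.5 × 0.22 = 11.77
Sum = 60.54
60.54 is ≥ 60 and < 67 → D

D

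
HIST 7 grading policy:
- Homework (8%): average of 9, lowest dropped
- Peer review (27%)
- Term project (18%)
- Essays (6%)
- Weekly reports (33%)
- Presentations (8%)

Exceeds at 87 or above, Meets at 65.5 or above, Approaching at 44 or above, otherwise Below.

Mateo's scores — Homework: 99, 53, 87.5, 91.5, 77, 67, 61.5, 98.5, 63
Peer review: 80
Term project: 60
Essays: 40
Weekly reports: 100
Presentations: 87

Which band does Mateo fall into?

Homework: drop 53 → average of remaining 8 = 645/8 = 80.625
Weighted total:
  Homework 80.625 × 0.08 = 6.45
  Peer review 80 × 0.27 = 21.6
  Term project 60 × 0.18 = 10.8
  Essays 40 × 0.06 = 2.4
  Weekly reports 100 × 0.33 = 33
  Presentations 87 × 0.08 = 6.96
Sum = 81.21
81.21 is ≥ 65.5 and < 87 → Meets

Meets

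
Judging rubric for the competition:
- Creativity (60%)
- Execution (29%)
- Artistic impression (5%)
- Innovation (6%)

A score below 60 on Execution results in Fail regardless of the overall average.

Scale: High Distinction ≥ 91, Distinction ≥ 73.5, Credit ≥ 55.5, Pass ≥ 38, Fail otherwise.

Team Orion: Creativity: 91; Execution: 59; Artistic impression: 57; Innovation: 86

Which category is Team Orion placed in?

Fail

Execution score 59 < 60: minimum not met.
Weighted total:
  Creativity 91 × 0.6 = 54.6
  Execution 59 × 0.29 = 17.11
  Artistic impression 57 × 0.05 = 2.85
  Innovation 86 × 0.06 = 5.16
Sum = 79.72
Because the Execution minimum was not met, the result is Fail.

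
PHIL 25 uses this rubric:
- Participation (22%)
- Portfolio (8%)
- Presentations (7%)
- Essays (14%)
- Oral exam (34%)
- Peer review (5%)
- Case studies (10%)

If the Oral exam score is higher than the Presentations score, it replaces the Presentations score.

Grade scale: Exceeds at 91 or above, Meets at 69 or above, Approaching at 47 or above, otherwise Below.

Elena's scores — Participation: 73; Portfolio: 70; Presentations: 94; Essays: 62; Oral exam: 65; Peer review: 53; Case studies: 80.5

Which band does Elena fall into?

Oral exam (65) ≤ Presentations (94), so Presentations stays at 94.
Weighted total:
  Participation 73 × 0.22 = 16.06
  Portfolio 70 × 0.08 = 5.6
  Presentations 94 × 0.07 = 6.58
  Essays 62 × 0.14 = 8.68
  Oral exam 65 × 0.34 = 22.1
  Peer review 53 × 0.05 = 2.65
  Case studies 80.5 × 0.1 = 8.05
Sum = 69.72
69.72 is ≥ 69 and < 91 → Meets

Meets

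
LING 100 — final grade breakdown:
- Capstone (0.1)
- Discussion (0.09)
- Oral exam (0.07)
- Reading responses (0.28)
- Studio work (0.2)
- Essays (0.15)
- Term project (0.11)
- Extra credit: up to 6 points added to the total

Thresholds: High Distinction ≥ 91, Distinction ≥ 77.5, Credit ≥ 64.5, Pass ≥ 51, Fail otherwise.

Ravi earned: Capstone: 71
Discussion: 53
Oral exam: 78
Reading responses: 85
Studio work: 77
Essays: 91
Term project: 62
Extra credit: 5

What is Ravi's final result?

Weighted total:
  Capstone 71 × 0.1 = 7.1
  Discussion 53 × 0.09 = 4.77
  Oral exam 78 × 0.07 = 5.46
  Reading responses 85 × 0.28 = 23.8
  Studio work 77 × 0.2 = 15.4
  Essays 91 × 0.15 = 13.65
  Term project 62 × 0.11 = 6.82
Sum = 77
Extra credit: 77 + 5 = 82
82 is ≥ 77.5 and < 91 → Distinction

Distinction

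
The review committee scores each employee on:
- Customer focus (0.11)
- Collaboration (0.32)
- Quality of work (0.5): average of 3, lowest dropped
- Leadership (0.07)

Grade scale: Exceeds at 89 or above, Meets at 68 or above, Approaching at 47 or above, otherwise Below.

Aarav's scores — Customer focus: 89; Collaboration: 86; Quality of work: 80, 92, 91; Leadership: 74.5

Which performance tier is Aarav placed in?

Quality of work: drop 80 → average of remaining 2 = 183/2 = 91.5
Weighted total:
  Customer focus 89 × 0.11 = 9.79
  Collaboration 86 × 0.32 = 27.52
  Quality of work 91.5 × 0.5 = 45.75
  Leadership 74.5 × 0.07 = 5.215
Sum = 88.275
88.275 is ≥ 68 and < 89 → Meets

Meets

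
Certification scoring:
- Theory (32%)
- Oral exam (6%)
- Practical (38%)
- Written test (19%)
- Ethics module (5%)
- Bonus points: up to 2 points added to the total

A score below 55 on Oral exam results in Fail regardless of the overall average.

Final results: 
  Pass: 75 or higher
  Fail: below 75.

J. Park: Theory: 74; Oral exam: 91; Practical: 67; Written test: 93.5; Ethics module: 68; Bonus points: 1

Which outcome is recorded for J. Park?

Oral exam score 91 ≥ 55: minimum met.
Weighted total:
  Theory 74 × 0.32 = 23.68
  Oral exam 91 × 0.06 = 5.46
  Practical 67 × 0.38 = 25.46
  Written test 93.5 × 0.19 = 17.765
  Ethics module 68 × 0.05 = 3.4
Sum = 75.765
Bonus points: 75.765 + 1 = 76.765
76.765 ≥ 75 → Pass

Pass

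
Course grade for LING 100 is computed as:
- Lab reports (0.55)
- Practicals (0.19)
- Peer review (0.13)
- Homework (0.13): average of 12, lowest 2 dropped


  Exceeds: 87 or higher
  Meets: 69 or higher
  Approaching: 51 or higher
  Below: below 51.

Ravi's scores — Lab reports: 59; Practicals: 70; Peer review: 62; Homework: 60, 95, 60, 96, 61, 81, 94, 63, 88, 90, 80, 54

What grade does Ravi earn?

Homework: drop 54, 60 → average of remaining 10 = 808/10 = 80.8
Weighted total:
  Lab reports 59 × 0.55 = 32.45
  Practicals 70 × 0.19 = 13.3
  Peer review 62 × 0.13 = 8.06
  Homework 80.8 × 0.13 = 10.504
Sum = 64.314
64.314 is ≥ 51 and < 69 → Approaching

Approaching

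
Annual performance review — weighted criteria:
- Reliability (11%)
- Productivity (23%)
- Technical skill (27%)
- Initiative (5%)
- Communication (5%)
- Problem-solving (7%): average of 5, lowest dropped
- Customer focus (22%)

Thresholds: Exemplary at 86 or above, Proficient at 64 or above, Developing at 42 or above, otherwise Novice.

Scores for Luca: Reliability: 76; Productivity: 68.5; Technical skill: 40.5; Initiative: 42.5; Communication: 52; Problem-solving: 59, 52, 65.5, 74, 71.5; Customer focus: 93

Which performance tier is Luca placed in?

Problem-solving: drop 52 → average of remaining 4 = 270/4 = 67.5
Weighted total:
  Reliability 76 × 0.11 = 8.36
  Productivity 68.5 × 0.23 = 15.755
  Technical skill 40.5 × 0.27 = 10.935
  Initiative 42.5 × 0.05 = 2.125
  Communication 52 × 0.05 = 2.6
  Problem-solving 67.5 × 0.07 = 4.725
  Customer focus 93 × 0.22 = 20.46
Sum = 64.96
64.96 is ≥ 64 and < 86 → Proficient

Proficient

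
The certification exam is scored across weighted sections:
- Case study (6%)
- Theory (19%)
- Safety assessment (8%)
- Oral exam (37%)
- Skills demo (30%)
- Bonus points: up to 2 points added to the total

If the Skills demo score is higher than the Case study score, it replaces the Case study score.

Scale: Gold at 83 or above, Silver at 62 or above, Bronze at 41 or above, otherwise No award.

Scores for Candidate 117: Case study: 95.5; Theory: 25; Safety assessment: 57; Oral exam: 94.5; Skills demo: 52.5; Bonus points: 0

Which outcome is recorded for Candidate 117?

Skills demo (52.5) ≤ Case study (95.5), so Case study stays at 95.5.
Weighted total:
  Case study 95.5 × 0.06 = 5.73
  Theory 25 × 0.19 = 4.75
  Safety assessment 57 × 0.08 = 4.56
  Oral exam 94.5 × 0.37 = 34.965
  Skills demo 52.5 × 0.3 = 15.75
Sum = 65.755
Bonus points: 65.755 + 0 = 65.755
65.755 is ≥ 62 and < 83 → Silver

Silver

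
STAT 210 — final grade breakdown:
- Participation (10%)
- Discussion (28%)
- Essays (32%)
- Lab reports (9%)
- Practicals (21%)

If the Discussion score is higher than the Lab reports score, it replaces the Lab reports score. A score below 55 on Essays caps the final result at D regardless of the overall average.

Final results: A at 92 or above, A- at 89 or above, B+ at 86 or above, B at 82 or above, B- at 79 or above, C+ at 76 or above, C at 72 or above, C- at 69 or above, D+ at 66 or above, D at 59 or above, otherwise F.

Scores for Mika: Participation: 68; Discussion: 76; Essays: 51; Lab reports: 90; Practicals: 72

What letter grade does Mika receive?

D

Discussion (76) ≤ Lab reports (90), so Lab reports stays at 90.
Essays score 51 < 55: minimum not met.
Weighted total:
  Participation 68 × 0.1 = 6.8
  Discussion 76 × 0.28 = 21.28
  Essays 51 × 0.32 = 16.32
  Lab reports 90 × 0.09 = 8.1
  Practicals 72 × 0.21 = 15.12
Sum = 67.62
67.62 would be D+; cap at D applies → D.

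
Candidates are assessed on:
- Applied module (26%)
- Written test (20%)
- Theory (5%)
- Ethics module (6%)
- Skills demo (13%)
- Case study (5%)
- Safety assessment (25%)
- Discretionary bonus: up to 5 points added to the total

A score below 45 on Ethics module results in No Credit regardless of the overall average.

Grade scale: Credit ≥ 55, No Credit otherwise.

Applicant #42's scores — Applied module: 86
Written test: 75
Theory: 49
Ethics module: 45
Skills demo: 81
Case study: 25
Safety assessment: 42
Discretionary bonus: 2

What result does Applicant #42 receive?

Ethics module score 45 ≥ 45: minimum met.
Weighted total:
  Applied module 86 × 0.26 = 22.36
  Written test 75 × 0.2 = 15
  Theory 49 × 0.05 = 2.45
  Ethics module 45 × 0.06 = 2.7
  Skills demo 81 × 0.13 = 10.53
  Case study 25 × 0.05 = 1.25
  Safety assessment 42 × 0.25 = 10.5
Sum = 64.79
Discretionary bonus: 64.79 + 2 = 66.79
66.79 ≥ 55 → Credit

Credit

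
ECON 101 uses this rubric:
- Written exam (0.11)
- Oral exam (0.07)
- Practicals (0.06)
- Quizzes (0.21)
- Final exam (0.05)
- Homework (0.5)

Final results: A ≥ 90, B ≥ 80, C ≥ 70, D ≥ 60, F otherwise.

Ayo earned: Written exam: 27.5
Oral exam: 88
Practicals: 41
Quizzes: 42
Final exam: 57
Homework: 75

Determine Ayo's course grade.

D

Weighted total:
  Written exam 27.5 × 0.11 = 3.025
  Oral exam 88 × 0.07 = 6.16
  Practicals 41 × 0.06 = 2.46
  Quizzes 42 × 0.21 = 8.82
  Final exam 57 × 0.05 = 2.85
  Homework 75 × 0.5 = 37.5
Sum = 60.815
60.815 is ≥ 60 and < 70 → D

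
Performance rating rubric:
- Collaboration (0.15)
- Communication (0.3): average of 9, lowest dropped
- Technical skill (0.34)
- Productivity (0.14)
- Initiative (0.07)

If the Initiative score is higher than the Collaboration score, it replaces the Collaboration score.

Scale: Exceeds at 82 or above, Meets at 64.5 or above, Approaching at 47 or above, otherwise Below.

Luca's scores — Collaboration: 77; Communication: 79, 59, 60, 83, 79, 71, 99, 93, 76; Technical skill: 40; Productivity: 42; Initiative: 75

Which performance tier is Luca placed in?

Approaching

Communication: drop 59 → average of remaining 8 = 640/8 = 80
Initiative (75) ≤ Collaboration (77), so Collaboration stays at 77.
Weighted total:
  Collaboration 77 × 0.15 = 11.55
  Communication 80 × 0.3 = 24
  Technical skill 40 × 0.34 = 13.6
  Productivity 42 × 0.14 = 5.88
  Initiative 75 × 0.07 = 5.25
Sum = 60.28
60.28 is ≥ 47 and < 64.5 → Approaching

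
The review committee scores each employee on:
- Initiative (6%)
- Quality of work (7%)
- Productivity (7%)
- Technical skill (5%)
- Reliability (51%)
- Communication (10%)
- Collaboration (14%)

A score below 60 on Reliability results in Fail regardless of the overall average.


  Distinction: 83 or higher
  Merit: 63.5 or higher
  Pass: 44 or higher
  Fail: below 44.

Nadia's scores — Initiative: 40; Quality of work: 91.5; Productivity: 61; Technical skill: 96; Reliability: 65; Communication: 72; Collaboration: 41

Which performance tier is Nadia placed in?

Reliability score 65 ≥ 60: minimum met.
Weighted total:
  Initiative 40 × 0.06 = 2.4
  Quality of work 91.5 × 0.07 = 6.405
  Productivity 61 × 0.07 = 4.27
  Technical skill 96 × 0.05 = 4.8
  Reliability 65 × 0.51 = 33.15
  Communication 72 × 0.1 = 7.2
  Collaboration 41 × 0.14 = 5.74
Sum = 63.965
63.965 is ≥ 63.5 and < 83 → Merit

Merit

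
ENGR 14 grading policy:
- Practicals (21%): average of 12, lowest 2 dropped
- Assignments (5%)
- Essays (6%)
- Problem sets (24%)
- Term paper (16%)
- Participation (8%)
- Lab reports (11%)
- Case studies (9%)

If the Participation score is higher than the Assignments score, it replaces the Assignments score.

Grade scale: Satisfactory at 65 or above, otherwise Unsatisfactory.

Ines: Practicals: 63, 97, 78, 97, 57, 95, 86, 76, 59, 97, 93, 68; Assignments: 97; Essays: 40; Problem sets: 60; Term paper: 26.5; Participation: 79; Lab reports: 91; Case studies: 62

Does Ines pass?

Practicals: drop 57, 59 → average of remaining 10 = 850/10 = 85
Participation (79) ≤ Assignments (97), so Assignments stays at 97.
Weighted total:
  Practicals 85 × 0.21 = 17.85
  Assignments 97 × 0.05 = 4.85
  Essays 40 × 0.06 = 2.4
  Problem sets 60 × 0.24 = 14.4
  Term paper 26.5 × 0.16 = 4.24
  Participation 79 × 0.08 = 6.32
  Lab reports 91 × 0.11 = 10.01
  Case studies 62 × 0.09 = 5.58
Sum = 65.65
65.65 ≥ 65 → Satisfactory

Satisfactory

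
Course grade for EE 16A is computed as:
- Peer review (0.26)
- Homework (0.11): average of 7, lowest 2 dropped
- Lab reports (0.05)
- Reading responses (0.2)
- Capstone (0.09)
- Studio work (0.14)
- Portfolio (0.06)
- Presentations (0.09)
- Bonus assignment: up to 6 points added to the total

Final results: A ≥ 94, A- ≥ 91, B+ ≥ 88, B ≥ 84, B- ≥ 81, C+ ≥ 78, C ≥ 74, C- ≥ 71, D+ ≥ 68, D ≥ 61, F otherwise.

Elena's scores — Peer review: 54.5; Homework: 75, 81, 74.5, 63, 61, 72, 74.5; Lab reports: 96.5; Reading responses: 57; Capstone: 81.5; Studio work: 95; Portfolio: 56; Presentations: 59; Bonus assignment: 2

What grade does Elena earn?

Homework: drop 61, 63 → average of remaining 5 = 377/5 = 75.4
Weighted total:
  Peer review 54.5 × 0.26 = 14.17
  Homework 75.4 × 0.11 = 8.294
  Lab reports 96.5 × 0.05 = 4.825
  Reading responses 57 × 0.2 = 11.4
  Capstone 81.5 × 0.09 = 7.335
  Studio work 95 × 0.14 = 13.3
  Portfolio 56 × 0.06 = 3.36
  Presentations 59 × 0.09 = 5.31
Sum = 67.994
Bonus assignment: 67.994 + 2 = 69.994
69.994 is ≥ 68 and < 71 → D+

D+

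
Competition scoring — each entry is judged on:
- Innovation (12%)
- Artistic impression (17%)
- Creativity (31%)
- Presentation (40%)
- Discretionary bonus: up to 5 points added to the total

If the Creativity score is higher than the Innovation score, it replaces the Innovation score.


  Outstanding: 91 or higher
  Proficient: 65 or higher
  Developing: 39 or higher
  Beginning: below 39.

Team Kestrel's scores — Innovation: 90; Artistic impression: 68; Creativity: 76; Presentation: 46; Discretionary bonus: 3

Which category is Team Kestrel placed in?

Creativity (76) ≤ Innovation (90), so Innovation stays at 90.
Weighted total:
  Innovation 90 × 0.12 = 10.8
  Artistic impression 68 × 0.17 = 11.56
  Creativity 76 × 0.31 = 23.56
  Presentation 46 × 0.4 = 18.4
Sum = 64.32
Discretionary bonus: 64.32 + 3 = 67.32
67.32 is ≥ 65 and < 91 → Proficient

Proficient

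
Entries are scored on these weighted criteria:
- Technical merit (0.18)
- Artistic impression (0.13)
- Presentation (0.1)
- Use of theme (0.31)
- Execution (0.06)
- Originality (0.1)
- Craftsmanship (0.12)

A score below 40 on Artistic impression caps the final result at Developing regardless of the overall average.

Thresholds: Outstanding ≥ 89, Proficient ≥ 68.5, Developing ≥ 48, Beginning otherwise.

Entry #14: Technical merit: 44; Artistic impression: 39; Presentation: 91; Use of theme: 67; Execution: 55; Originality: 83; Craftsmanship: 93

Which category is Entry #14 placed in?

Developing

Artistic impression score 39 < 40: minimum not met.
Weighted total:
  Technical merit 44 × 0.18 = 7.92
  Artistic impression 39 × 0.13 = 5.07
  Presentation 91 × 0.1 = 9.1
  Use of theme 67 × 0.31 = 20.77
  Execution 55 × 0.06 = 3.3
  Originality 83 × 0.1 = 8.3
  Craftsmanship 93 × 0.12 = 11.16
Sum = 65.62
65.62 would be Developing; cap at Developing applies → Developing.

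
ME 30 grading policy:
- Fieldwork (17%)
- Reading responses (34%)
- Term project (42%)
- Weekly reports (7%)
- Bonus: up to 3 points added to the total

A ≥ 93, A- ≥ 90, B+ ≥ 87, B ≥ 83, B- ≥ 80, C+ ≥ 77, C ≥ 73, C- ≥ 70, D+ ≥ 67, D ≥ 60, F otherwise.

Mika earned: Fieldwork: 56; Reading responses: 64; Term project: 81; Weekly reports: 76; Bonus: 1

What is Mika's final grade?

C-

Weighted total:
  Fieldwork 56 × 0.17 = 9.52
  Reading responses 64 × 0.34 = 21.76
  Term project 81 × 0.42 = 34.02
  Weekly reports 76 × 0.07 = 5.32
Sum = 70.62
Bonus: 70.62 + 1 = 71.62
71.62 is ≥ 70 and < 73 → C-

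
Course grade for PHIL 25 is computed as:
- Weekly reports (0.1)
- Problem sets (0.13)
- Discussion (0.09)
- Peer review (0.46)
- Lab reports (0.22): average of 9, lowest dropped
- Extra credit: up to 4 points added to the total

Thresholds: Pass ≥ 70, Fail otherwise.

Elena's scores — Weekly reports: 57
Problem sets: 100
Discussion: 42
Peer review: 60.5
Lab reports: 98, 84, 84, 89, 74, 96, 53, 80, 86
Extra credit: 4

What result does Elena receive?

Pass

Lab reports: drop 53 → average of remaining 8 = 691/8 = 86.375
Weighted total:
  Weekly reports 57 × 0.1 = 5.7
  Problem sets 100 × 0.13 = 13
  Discussion 42 × 0.09 = 3.78
  Peer review 60.5 × 0.46 = 27.83
  Lab reports 86.375 × 0.22 = 19.0025
Sum = 69.3125
Extra credit: 69.3125 + 4 = 73.3125
73.3125 ≥ 70 → Pass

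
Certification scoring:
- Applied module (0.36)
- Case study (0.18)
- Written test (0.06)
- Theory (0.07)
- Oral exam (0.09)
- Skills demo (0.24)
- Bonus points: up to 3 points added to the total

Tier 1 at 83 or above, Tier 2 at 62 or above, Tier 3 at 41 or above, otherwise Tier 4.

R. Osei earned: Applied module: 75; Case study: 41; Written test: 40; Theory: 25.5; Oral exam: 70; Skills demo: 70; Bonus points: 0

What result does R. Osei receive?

Weighted total:
  Applied module 75 × 0.36 = 27
  Case study 41 × 0.18 = 7.38
  Written test 40 × 0.06 = 2.4
  Theory 25.5 × 0.07 = 1.785
  Oral exam 70 × 0.09 = 6.3
  Skills demo 70 × 0.24 = 16.8
Sum = 61.665
Bonus points: 61.665 + 0 = 61.665
61.665 is ≥ 41 and < 62 → Tier 3

Tier 3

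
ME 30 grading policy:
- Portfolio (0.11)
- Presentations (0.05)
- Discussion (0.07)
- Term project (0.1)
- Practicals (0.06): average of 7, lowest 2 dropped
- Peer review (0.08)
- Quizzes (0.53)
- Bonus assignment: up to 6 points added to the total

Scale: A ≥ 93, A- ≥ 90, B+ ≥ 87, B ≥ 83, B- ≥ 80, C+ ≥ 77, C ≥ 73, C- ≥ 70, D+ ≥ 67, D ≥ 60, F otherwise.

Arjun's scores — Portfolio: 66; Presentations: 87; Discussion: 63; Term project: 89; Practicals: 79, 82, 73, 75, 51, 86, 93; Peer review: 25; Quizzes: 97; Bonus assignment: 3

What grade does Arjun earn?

Practicals: drop 51, 73 → average of remaining 5 = 415/5 = 83
Weighted total:
  Portfolio 66 × 0.11 = 7.26
  Presentations 87 × 0.05 = 4.35
  Discussion 63 × 0.07 = 4.41
  Term project 89 × 0.1 = 8.9
  Practicals 83 × 0.06 = 4.98
  Peer review 25 × 0.08 = 2
  Quizzes 97 × 0.53 = 51.41
Sum = 83.31
Bonus assignment: 83.31 + 3 = 86.31
86.31 is ≥ 83 and < 87 → B

B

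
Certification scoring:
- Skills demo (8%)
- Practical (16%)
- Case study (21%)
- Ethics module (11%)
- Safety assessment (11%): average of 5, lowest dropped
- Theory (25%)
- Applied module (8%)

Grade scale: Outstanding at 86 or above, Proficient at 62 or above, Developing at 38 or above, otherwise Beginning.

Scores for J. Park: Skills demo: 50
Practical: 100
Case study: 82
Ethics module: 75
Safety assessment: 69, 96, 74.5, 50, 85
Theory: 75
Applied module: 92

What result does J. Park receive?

Safety assessment: drop 50 → average of remaining 4 = 324.5/4 = 81.125
Weighted total:
  Skills demo 50 × 0.08 = 4
  Practical 100 × 0.16 = 16
  Case study 82 × 0.21 = 17.22
  Ethics module 75 × 0.11 = 8.25
  Safety assessment 81.125 × 0.11 = 8.92375
  Theory 75 × 0.25 = 18.75
  Applied module 92 × 0.08 = 7.36
Sum = 80.50375
80.50375 is ≥ 62 and < 86 → Proficient

Proficient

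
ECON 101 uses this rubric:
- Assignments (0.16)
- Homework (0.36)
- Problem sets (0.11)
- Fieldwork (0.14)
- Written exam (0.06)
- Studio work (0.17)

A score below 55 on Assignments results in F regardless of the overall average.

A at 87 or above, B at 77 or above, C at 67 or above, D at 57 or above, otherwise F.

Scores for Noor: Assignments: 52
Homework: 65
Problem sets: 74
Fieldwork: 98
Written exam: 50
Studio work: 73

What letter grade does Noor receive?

Assignments score 52 < 55: minimum not met.
Weighted total:
  Assignments 52 × 0.16 = 8.32
  Homework 65 × 0.36 = 23.4
  Problem sets 74 × 0.11 = 8.14
  Fieldwork 98 × 0.14 = 13.72
  Written exam 50 × 0.06 = 3
  Studio work 73 × 0.17 = 12.41
Sum = 68.99
Because the Assignments minimum was not met, the result is F.

F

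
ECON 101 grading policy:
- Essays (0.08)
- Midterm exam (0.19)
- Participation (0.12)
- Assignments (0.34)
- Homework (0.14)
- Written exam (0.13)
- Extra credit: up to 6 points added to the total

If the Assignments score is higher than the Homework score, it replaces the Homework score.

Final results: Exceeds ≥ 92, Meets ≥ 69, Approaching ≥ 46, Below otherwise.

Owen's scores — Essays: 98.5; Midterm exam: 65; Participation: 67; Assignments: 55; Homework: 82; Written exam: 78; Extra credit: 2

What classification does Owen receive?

Meets

Assignments (55) ≤ Homework (82), so Homework stays at 82.
Weighted total:
  Essays 98.5 × 0.08 = 7.88
  Midterm exam 65 × 0.19 = 12.35
  Participation 67 × 0.12 = 8.04
  Assignments 55 × 0.34 = 18.7
  Homework 82 × 0.14 = 11.48
  Written exam 78 × 0.13 = 10.14
Sum = 68.59
Extra credit: 68.59 + 2 = 70.59
70.59 is ≥ 69 and < 92 → Meets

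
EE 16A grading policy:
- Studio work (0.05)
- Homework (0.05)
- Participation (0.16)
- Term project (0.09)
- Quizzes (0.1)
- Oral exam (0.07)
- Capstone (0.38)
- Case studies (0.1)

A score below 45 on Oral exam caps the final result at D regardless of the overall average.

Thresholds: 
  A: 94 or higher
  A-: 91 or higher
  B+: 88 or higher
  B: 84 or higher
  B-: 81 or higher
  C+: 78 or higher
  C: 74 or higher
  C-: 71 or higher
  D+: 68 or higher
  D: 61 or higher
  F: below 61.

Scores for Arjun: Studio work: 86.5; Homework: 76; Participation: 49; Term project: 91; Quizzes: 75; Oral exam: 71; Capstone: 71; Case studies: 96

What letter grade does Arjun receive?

C-

Oral exam score 71 ≥ 45: minimum met.
Weighted total:
  Studio work 86.5 × 0.05 = 4.325
  Homework 76 × 0.05 = 3.8
  Participation 49 × 0.16 = 7.84
  Term project 91 × 0.09 = 8.19
  Quizzes 75 × 0.1 = 7.5
  Oral exam 71 × 0.07 = 4.97
  Capstone 71 × 0.38 = 26.98
  Case studies 96 × 0.1 = 9.6
Sum = 73.205
73.205 is ≥ 71 and < 74 → C-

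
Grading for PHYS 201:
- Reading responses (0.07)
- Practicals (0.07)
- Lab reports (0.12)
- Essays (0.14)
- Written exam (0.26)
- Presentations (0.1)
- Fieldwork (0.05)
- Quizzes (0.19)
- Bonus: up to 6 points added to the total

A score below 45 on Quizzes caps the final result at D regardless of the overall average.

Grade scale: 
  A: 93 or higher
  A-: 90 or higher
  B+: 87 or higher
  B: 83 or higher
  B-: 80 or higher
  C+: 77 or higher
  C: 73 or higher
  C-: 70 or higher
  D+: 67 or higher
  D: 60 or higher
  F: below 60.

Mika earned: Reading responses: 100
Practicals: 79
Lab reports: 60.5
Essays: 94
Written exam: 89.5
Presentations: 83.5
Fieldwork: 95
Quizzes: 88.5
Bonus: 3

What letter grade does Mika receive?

B+

Quizzes score 88.5 ≥ 45: minimum met.
Weighted total:
  Reading responses 100 × 0.07 = 7
  Practicals 79 × 0.07 = 5.53
  Lab reports 60.5 × 0.12 = 7.26
  Essays 94 × 0.14 = 13.16
  Written exam 89.5 × 0.26 = 23.27
  Presentations 83.5 × 0.1 = 8.35
  Fieldwork 95 × 0.05 = 4.75
  Quizzes 88.5 × 0.19 = 16.815
Sum = 86.135
Bonus: 86.135 + 3 = 89.135
89.135 is ≥ 87 and < 90 → B+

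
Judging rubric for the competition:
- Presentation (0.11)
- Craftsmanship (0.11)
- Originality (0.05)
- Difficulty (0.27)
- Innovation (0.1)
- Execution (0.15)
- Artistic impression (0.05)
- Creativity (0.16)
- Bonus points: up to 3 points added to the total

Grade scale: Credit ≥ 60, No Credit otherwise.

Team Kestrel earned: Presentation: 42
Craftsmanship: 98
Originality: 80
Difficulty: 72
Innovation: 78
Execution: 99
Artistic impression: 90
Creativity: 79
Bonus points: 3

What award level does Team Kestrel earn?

Weighted total:
  Presentation 42 × 0.11 = 4.62
  Craftsmanship 98 × 0.11 = 10.78
  Originality 80 × 0.05 = 4
  Difficulty 72 × 0.27 = 19.44
  Innovation 78 × 0.1 = 7.8
  Execution 99 × 0.15 = 14.85
  Artistic impression 90 × 0.05 = 4.5
  Creativity 79 × 0.16 = 12.64
Sum = 78.63
Bonus points: 78.63 + 3 = 81.63
81.63 ≥ 60 → Credit

Credit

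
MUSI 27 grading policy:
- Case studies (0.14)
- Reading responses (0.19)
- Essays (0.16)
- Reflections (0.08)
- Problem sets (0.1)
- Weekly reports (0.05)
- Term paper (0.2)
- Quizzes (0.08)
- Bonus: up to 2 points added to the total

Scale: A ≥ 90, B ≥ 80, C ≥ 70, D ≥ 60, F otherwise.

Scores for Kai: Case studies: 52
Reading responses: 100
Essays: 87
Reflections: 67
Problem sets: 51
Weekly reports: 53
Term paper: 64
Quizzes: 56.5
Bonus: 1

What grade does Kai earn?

C

Weighted total:
  Case studies 52 × 0.14 = 7.28
  Reading responses 100 × 0.19 = 19
  Essays 87 × 0.16 = 13.92
  Reflections 67 × 0.08 = 5.36
  Problem sets 51 × 0.1 = 5.1
  Weekly reports 53 × 0.05 = 2.65
  Term paper 64 × 0.2 = 12.8
  Quizzes 56.5 × 0.08 = 4.52
Sum = 70.63
Bonus: 70.63 + 1 = 71.63
71.63 is ≥ 70 and < 80 → C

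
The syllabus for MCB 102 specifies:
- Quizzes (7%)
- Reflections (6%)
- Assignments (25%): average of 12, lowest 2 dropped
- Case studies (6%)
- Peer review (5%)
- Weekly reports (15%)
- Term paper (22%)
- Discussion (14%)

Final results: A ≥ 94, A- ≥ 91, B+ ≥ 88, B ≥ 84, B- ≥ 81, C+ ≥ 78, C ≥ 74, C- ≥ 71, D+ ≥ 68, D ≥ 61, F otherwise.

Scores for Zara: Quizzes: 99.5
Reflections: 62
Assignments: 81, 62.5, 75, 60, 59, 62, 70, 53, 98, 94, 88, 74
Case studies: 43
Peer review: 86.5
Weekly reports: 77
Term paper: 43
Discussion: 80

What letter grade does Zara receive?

D+

Assignments: drop 53, 59 → average of remaining 10 = 764.5/10 = 76.45
Weighted total:
  Quizzes 99.5 × 0.07 = 6.965
  Reflections 62 × 0.06 = 3.72
  Assignments 76.45 × 0.25 = 19.1125
  Case studies 43 × 0.06 = 2.58
  Peer review 86.5 × 0.05 = 4.325
  Weekly reports 77 × 0.15 = 11.55
  Term paper 43 × 0.22 = 9.46
  Discussion 80 × 0.14 = 11.2
Sum = 68.9125
68.9125 is ≥ 68 and < 71 → D+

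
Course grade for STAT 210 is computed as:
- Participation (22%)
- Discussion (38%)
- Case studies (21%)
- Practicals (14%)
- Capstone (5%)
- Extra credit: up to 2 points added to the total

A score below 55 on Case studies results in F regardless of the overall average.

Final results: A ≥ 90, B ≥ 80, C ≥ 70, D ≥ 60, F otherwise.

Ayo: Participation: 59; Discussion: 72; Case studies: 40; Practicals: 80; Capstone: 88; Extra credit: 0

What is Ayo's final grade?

Case studies score 40 < 55: minimum not met.
Weighted total:
  Participation 59 × 0.22 = 12.98
  Discussion 72 × 0.38 = 27.36
  Case studies 40 × 0.21 = 8.4
  Practicals 80 × 0.14 = 11.2
  Capstone 88 × 0.05 = 4.4
Sum = 64.34
Extra credit: 64.34 + 0 = 64.34
Because the Case studies minimum was not met, the result is F.

F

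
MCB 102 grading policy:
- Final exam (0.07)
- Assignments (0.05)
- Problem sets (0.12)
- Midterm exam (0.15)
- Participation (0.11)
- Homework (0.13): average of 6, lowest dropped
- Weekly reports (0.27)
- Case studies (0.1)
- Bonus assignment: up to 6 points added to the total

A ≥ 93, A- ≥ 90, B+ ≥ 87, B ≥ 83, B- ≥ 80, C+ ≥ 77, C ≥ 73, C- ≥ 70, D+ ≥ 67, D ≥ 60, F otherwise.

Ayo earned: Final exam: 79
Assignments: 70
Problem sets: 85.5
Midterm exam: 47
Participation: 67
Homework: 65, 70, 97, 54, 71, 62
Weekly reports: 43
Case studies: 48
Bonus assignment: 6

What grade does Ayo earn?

Homework: drop 54 → average of remaining 5 = 365/5 = 73
Weighted total:
  Final exam 79 × 0.07 = 5.53
  Assignments 70 × 0.05 = 3.5
  Problem sets 85.5 × 0.12 = 10.26
  Midterm exam 47 × 0.15 = 7.05
  Participation 67 × 0.11 = 7.37
  Homework 73 × 0.13 = 9.49
  Weekly reports 43 × 0.27 = 11.61
  Case studies 48 × 0.1 = 4.8
Sum = 59.61
Bonus assignment: 59.61 + 6 = 65.61
65.61 is ≥ 60 and < 67 → D

D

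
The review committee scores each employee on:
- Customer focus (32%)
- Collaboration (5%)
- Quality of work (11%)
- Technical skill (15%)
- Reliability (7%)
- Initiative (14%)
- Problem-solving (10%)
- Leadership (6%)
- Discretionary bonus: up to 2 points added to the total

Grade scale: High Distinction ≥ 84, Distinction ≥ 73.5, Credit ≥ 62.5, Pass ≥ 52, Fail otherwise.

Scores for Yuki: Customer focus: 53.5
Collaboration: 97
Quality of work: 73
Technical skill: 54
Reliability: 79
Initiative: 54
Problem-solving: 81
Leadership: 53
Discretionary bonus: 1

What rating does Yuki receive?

Weighted total:
  Customer focus 53.5 × 0.32 = 17.12
  Collaboration 97 × 0.05 = 4.85
  Quality of work 73 × 0.11 = 8.03
  Technical skill 54 × 0.15 = 8.1
  Reliability 79 × 0.07 = 5.53
  Initiative 54 × 0.14 = 7.56
  Problem-solving 81 × 0.1 = 8.1
  Leadership 53 × 0.06 = 3.18
Sum = 62.47
Discretionary bonus: 62.47 + 1 = 63.47
63.47 is ≥ 62.5 and < 73.5 → Credit

Credit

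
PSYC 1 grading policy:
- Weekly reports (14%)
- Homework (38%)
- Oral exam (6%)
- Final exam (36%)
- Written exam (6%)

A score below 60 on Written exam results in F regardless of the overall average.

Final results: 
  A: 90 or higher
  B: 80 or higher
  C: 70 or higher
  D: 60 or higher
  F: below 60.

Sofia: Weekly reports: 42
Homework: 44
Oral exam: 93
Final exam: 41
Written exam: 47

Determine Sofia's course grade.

F

Written exam score 47 < 60: minimum not met.
Weighted total:
  Weekly reports 42 × 0.14 = 5.88
  Homework 44 × 0.38 = 16.72
  Oral exam 93 × 0.06 = 5.58
  Final exam 41 × 0.36 = 14.76
  Written exam 47 × 0.06 = 2.82
Sum = 45.76
Because the Written exam minimum was not met, the result is F.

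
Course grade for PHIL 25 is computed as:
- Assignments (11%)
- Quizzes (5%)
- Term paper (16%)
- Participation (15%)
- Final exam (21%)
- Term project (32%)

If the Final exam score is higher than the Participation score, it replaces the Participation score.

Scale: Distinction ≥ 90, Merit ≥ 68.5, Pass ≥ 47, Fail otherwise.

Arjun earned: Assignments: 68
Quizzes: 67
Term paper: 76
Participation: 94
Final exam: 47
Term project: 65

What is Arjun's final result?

Pass

Final exam (47) ≤ Participation (94), so Participation stays at 94.
Weighted total:
  Assignments 68 × 0.11 = 7.48
  Quizzes 67 × 0.05 = 3.35
  Term paper 76 × 0.16 = 12.16
  Participation 94 × 0.15 = 14.1
  Final exam 47 × 0.21 = 9.87
  Term project 65 × 0.32 = 20.8
Sum = 67.76
67.76 is ≥ 47 and < 68.5 → Pass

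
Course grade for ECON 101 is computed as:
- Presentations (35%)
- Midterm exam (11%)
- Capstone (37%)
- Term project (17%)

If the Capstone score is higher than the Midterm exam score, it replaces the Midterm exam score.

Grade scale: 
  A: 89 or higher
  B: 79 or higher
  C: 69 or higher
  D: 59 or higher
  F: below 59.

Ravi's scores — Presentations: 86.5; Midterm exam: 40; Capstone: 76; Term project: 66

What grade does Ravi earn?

C

Capstone (76) > Midterm exam (40), so Midterm exam counts as 76.
Weighted total:
  Presentations 86.5 × 0.35 = 30.275
  Midterm exam 76 × 0.11 = 8.36
  Capstone 76 × 0.37 = 28.12
  Term project 66 × 0.17 = 11.22
Sum = 77.975
77.975 is ≥ 69 and < 79 → C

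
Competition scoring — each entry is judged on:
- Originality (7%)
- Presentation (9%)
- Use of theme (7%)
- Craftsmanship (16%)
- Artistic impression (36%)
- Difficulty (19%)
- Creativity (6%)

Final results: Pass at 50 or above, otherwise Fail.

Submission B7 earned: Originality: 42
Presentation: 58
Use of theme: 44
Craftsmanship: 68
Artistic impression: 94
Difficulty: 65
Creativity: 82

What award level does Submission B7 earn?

Weighted total:
  Originality 42 × 0.07 = 2.94
  Presentation 58 × 0.09 = 5.22
  Use of theme 44 × 0.07 = 3.08
  Craftsmanship 68 × 0.16 = 10.88
  Artistic impression 94 × 0.36 = 33.84
  Difficulty 65 × 0.19 = 12.35
  Creativity 82 × 0.06 = 4.92
Sum = 73.23
73.23 ≥ 50 → Pass

Pass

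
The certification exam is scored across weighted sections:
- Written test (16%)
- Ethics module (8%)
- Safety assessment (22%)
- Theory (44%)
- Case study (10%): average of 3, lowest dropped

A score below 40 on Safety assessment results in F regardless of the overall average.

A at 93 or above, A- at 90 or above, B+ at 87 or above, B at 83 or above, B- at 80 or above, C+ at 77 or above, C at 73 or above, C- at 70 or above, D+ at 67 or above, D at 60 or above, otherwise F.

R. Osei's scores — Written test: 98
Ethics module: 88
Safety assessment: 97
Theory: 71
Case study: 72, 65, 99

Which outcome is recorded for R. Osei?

Case study: drop 65 → average of remaining 2 = 171/2 = 85.5
Safety assessment score 97 ≥ 40: minimum met.
Weighted total:
  Written test 98 × 0.16 = 15.68
  Ethics module 88 × 0.08 = 7.04
  Safety assessment 97 × 0.22 = 21.34
  Theory 71 × 0.44 = 31.24
  Case study 85.5 × 0.1 = 8.55
Sum = 83.85
83.85 is ≥ 83 and < 87 → B

B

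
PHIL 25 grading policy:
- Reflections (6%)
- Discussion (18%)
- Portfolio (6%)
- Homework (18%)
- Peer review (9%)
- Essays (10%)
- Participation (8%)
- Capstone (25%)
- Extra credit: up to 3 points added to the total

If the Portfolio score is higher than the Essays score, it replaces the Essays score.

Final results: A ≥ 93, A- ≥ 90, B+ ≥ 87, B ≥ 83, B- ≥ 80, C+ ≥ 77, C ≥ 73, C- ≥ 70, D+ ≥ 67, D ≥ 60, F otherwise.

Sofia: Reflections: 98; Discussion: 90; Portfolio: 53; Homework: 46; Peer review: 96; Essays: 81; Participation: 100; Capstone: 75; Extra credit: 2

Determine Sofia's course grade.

Portfolio (53) ≤ Essays (81), so Essays stays at 81.
Weighted total:
  Reflections 98 × 0.06 = 5.88
  Discussion 90 × 0.18 = 16.2
  Portfolio 53 × 0.06 = 3.18
  Homework 46 × 0.18 = 8.28
  Peer review 96 × 0.09 = 8.64
  Essays 81 × 0.1 = 8.1
  Participation 100 × 0.08 = 8
  Capstone 75 × 0.25 = 18.75
Sum = 77.03
Extra credit: 77.03 + 2 = 79.03
79.03 is ≥ 77 and < 80 → C+

C+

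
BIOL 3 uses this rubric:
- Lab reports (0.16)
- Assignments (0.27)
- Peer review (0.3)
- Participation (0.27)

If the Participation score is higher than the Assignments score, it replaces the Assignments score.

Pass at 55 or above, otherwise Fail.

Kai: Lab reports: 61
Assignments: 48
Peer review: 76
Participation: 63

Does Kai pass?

Pass

Participation (63) > Assignments (48), so Assignments counts as 63.
Weighted total:
  Lab reports 61 × 0.16 = 9.76
  Assignments 63 × 0.27 = 17.01
  Peer review 76 × 0.3 = 22.8
  Participation 63 × 0.27 = 17.01
Sum = 66.58
66.58 ≥ 55 → Pass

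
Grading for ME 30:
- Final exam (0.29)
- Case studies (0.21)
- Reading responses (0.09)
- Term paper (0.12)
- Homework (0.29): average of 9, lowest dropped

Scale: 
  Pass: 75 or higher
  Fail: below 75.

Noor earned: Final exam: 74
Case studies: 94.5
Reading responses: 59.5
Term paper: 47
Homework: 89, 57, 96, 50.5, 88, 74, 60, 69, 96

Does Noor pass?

Homework: drop 50.5 → average of remaining 8 = 629/8 = 78.625
Weighted total:
  Final exam 74 × 0.29 = 21.46
  Case studies 94.5 × 0.21 = 19.845
  Reading responses 59.5 × 0.09 = 5.355
  Term paper 47 × 0.12 = 5.64
  Homework 78.625 × 0.29 = 22.80125
Sum = 75.10125
75.10125 ≥ 75 → Pass

Pass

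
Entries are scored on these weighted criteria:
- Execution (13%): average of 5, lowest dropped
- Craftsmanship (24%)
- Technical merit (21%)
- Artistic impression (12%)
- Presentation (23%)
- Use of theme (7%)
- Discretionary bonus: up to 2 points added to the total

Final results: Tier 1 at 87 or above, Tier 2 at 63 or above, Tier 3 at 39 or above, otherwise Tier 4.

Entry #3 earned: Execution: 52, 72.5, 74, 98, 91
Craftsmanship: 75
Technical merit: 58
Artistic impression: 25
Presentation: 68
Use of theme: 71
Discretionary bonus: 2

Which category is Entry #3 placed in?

Tier 2

Execution: drop 52 → average of remaining 4 = 335.5/4 = 83.875
Weighted total:
  Execution 83.875 × 0.13 = 10.90375
  Craftsmanship 75 × 0.24 = 18
  Technical merit 58 × 0.21 = 12.18
  Artistic impression 25 × 0.12 = 3
  Presentation 68 × 0.23 = 15.64
  Use of theme 71 × 0.07 = 4.97
Sum = 64.69375
Discretionary bonus: 64.69375 + 2 = 66.69375
66.69375 is ≥ 63 and < 87 → Tier 2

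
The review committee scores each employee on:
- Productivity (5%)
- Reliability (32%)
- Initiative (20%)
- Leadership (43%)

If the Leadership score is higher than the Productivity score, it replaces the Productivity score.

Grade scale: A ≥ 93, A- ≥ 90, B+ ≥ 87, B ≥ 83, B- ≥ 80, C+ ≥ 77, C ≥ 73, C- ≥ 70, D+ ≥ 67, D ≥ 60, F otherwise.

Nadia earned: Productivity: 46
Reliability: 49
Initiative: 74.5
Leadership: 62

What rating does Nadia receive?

D

Leadership (62) > Productivity (46), so Productivity counts as 62.
Weighted total:
  Productivity 62 × 0.05 = 3.1
  Reliability 49 × 0.32 = 15.68
  Initiative 74.5 × 0.2 = 14.9
  Leadership 62 × 0.43 = 26.66
Sum = 60.34
60.34 is ≥ 60 and < 67 → D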